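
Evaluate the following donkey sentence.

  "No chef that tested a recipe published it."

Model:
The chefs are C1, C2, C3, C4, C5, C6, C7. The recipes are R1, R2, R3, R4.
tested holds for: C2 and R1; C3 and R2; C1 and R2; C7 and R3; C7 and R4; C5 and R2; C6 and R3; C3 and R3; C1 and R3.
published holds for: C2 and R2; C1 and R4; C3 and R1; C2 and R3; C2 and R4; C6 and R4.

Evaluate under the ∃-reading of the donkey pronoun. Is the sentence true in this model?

"it" takes "a recipe" as antecedent — a donkey pronoun bound across the clause boundary.
Truth condition: for no (c,r) with tested(c,r) does published(c,r) hold.
Restrictor pairs — does the scope hold? (C1,R2):fails  (C1,R3):fails  (C2,R1):fails  (C3,R2):fails  (C3,R3):fails  (C5,R2):fails  (C6,R3):fails  (C7,R3):fails  (C7,R4):fails
Scope holds for no restrictor pair, so the sentence is true.

True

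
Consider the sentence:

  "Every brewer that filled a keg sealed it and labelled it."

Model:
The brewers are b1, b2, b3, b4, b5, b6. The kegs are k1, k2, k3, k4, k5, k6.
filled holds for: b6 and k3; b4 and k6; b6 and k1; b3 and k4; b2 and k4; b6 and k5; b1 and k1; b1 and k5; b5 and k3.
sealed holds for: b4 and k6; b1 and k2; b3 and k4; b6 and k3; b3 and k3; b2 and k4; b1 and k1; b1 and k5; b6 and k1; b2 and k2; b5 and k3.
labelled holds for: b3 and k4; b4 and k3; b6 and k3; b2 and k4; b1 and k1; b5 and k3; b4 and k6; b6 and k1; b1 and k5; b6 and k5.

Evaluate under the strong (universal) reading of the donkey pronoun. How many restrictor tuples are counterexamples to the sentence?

"it" takes "a keg" as antecedent — a donkey pronoun bound across the clause boundary.
Strong reading: for every (b,k) with filled(b,k), sealed(b,k) ∧ labelled(b,k).
Restrictor pairs: (b1,k1) ✓  (b1,k5) ✓  (b2,k4) ✓  (b3,k4) ✓  (b4,k6) ✓  (b5,k3) ✓  (b6,k1) ✓  (b6,k3) ✓  (b6,k5) ✗
Counterexamples (restrictor pairs failing the scope): 1.

1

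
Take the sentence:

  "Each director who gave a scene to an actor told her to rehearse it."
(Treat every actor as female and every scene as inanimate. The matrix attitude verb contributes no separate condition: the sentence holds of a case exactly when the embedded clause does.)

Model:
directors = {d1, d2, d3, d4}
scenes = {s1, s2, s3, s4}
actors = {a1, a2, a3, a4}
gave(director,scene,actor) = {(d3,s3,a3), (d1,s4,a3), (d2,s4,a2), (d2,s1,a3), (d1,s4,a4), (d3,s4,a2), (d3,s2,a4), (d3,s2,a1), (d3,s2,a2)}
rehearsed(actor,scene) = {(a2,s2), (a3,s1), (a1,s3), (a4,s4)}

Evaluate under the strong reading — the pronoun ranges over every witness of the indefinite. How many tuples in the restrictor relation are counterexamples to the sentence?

6

"her" takes "an actor" as antecedent and "it" takes "a scene"; both are donkey pronouns co-varying with the restrictor.
Strong reading: for every (d,s,a) with gave(d,s,a), rehearsed(a,s).
Restrictor triples: (d1,s4,a3)→rehearsed(a3,s4) ✗  (d1,s4,a4)→rehearsed(a4,s4) ✓  (d2,s1,a3)→rehearsed(a3,s1) ✓  (d2,s4,a2)→rehearsed(a2,s4) ✗  (d3,s2,a1)→rehearsed(a1,s2) ✗  (d3,s2,a2)→rehearsed(a2,s2) ✓  (d3,s2,a4)→rehearsed(a4,s2) ✗  (d3,s3,a3)→rehearsed(a3,s3) ✗  (d3,s4,a2)→rehearsed(a2,s4) ✗
Counterexamples (restrictor triples failing the scope): 6.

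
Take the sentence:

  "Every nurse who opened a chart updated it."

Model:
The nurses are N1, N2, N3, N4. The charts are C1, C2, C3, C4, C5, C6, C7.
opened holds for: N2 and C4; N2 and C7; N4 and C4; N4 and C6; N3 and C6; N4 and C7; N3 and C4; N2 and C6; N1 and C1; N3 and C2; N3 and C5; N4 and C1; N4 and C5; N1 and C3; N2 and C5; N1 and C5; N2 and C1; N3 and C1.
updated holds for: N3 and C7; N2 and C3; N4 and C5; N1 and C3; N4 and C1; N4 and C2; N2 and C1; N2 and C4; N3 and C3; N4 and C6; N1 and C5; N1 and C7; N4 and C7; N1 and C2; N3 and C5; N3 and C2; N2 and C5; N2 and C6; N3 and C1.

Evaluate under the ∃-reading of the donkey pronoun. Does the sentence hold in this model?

"it" takes "a chart" as antecedent — a donkey pronoun bound across the clause boundary.
Weak reading: every nurse n with some opened-chart has at least one opened-chart c such that updated(n,c).
Per nurse: N1:✓  N2:✓  N3:✓  N4:✓
Every nurse in the restrictor has a witness.

True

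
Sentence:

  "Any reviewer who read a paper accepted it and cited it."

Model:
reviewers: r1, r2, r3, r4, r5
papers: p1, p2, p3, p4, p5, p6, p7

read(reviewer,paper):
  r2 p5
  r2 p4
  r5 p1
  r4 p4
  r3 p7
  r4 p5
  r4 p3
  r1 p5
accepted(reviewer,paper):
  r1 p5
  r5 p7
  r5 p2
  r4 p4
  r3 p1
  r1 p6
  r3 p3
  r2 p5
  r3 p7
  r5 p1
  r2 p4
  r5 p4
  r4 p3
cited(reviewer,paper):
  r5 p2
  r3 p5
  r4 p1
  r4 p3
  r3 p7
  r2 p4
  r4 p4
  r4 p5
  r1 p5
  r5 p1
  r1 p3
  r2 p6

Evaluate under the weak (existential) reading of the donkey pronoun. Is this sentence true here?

"it" takes "a paper" as antecedent — a donkey pronoun bound across the clause boundary.
Weak reading: every reviewer r with some read-paper has at least one read-paper p such that accepted(r,p) ∧ cited(r,p).
Per reviewer: r1:✓  r2:✓  r3:✓  r4:✓  r5:✓
Every reviewer in the restrictor has a witness.

True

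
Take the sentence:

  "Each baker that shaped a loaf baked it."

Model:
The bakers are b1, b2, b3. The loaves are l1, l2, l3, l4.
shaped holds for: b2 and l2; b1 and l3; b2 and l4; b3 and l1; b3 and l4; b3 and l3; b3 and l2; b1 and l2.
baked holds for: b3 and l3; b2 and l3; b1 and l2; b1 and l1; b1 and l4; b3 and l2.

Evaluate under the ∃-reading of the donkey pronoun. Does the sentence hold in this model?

"it" takes "a loaf" as antecedent — a donkey pronoun bound across the clause boundary.
Weak reading: every baker b with some shaped-loaf has at least one shaped-loaf l such that baked(b,l).
Per baker: b1:✓  b2:✗  b3:✓
b2 has no witness among its shaped-loaves.

False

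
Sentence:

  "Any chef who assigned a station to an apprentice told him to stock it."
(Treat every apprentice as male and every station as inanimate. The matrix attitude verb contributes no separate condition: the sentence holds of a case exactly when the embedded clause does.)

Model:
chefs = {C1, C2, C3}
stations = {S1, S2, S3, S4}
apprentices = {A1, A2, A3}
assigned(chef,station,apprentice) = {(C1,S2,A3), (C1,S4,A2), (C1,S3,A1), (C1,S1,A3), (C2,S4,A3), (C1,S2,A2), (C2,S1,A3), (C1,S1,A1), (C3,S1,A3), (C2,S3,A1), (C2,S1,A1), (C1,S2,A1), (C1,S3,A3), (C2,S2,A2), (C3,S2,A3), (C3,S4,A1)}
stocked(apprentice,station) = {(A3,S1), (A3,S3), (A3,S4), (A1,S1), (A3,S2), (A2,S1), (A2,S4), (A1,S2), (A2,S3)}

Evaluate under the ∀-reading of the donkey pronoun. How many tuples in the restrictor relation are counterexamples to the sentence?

5

"him" takes "an apprentice" as antecedent and "it" takes "a station"; both are donkey pronouns co-varying with the restrictor.
Strong reading: for every (c,s,a) with assigned(c,s,a), stocked(a,s).
Restrictor triples: (C1,S1,A1)→stocked(A1,S1) ✓  (C1,S1,A3)→stocked(A3,S1) ✓  (C1,S2,A1)→stocked(A1,S2) ✓  (C1,S2,A2)→stocked(A2,S2) ✗  (C1,S2,A3)→stocked(A3,S2) ✓  (C1,S3,A1)→stocked(A1,S3) ✗  (C1,S3,A3)→stocked(A3,S3) ✓  (C1,S4,A2)→stocked(A2,S4) ✓  (C2,S1,A1)→stocked(A1,S1) ✓  (C2,S1,A3)→stocked(A3,S1) ✓  (C2,S2,A2)→stocked(A2,S2) ✗  (C2,S3,A1)→stocked(A1,S3) ✗  (C2,S4,A3)→stocked(A3,S4) ✓  (C3,S1,A3)→stocked(A3,S1) ✓  (C3,S2,A3)→stocked(A3,S2) ✓  (C3,S4,A1)→stocked(A1,S4) ✗
Counterexamples (restrictor triples failing the scope): 5.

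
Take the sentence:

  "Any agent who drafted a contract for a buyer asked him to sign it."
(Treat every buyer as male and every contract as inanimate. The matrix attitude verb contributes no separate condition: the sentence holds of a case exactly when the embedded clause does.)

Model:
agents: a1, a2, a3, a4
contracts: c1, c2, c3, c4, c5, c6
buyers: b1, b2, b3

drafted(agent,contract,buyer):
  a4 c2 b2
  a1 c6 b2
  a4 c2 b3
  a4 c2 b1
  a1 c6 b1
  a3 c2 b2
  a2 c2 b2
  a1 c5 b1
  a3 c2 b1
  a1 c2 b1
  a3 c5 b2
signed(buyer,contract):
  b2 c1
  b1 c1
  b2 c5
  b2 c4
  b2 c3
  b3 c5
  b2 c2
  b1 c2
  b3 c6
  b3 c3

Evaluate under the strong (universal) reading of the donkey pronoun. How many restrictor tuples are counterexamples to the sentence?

"him" takes "a buyer" as antecedent and "it" takes "a contract"; both are donkey pronouns co-varying with the restrictor.
Strong reading: for every (a,c,b) with drafted(a,c,b), signed(b,c).
Restrictor triples: (a1,c2,b1)→signed(b1,c2) ✓  (a1,c5,b1)→signed(b1,c5) ✗  (a1,c6,b1)→signed(b1,c6) ✗  (a1,c6,b2)→signed(b2,c6) ✗  (a2,c2,b2)→signed(b2,c2) ✓  (a3,c2,b1)→signed(b1,c2) ✓  (a3,c2,b2)→signed(b2,c2) ✓  (a3,c5,b2)→signed(b2,c5) ✓  (a4,c2,b1)→signed(b1,c2) ✓  (a4,c2,b2)→signed(b2,c2) ✓  (a4,c2,b3)→signed(b3,c2) ✗
Counterexamples (restrictor triples failing the scope): 4.

4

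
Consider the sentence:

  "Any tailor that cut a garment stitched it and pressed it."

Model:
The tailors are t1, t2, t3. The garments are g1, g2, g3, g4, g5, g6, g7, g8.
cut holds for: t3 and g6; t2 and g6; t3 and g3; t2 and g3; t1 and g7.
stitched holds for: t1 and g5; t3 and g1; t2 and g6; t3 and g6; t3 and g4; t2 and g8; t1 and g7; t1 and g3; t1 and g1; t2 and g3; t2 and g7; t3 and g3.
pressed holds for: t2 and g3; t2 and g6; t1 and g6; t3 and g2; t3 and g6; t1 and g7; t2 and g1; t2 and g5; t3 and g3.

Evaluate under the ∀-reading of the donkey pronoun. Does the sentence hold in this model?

True

"it" takes "a garment" as antecedent — a donkey pronoun bound across the clause boundary.
Strong reading: for every (t,g) with cut(t,g), stitched(t,g) ∧ pressed(t,g).
Restrictor pairs: (t1,g7) ✓  (t2,g3) ✓  (t2,g6) ✓  (t3,g3) ✓  (t3,g6) ✓
Every restrictor pair satisfies the scope.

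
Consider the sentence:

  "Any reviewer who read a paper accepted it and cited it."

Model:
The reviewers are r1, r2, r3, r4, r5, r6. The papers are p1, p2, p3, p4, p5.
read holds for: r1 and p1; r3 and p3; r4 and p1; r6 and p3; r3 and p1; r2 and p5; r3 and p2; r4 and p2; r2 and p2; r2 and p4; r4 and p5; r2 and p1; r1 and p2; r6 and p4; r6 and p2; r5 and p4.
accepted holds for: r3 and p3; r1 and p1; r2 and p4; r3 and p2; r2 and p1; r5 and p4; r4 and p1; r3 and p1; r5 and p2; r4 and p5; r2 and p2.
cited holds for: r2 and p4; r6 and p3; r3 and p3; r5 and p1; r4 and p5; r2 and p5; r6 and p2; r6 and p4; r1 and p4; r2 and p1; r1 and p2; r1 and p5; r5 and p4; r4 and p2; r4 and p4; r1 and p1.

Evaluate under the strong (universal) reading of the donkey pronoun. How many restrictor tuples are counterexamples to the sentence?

"it" takes "a paper" as antecedent — a donkey pronoun bound across the clause boundary.
Strong reading: for every (r,p) with read(r,p), accepted(r,p) ∧ cited(r,p).
Restrictor pairs: (r1,p1) ✓  (r1,p2) ✗  (r2,p1) ✓  (r2,p2) ✗  (r2,p4) ✓  (r2,p5) ✗  (r3,p1) ✗  (r3,p2) ✗  (r3,p3) ✓  (r4,p1) ✗  (r4,p2) ✗  (r4,p5) ✓  (r5,p4) ✓  (r6,p2) ✗  (r6,p3) ✗  (r6,p4) ✗
Counterexamples (restrictor pairs failing the scope): 10.

10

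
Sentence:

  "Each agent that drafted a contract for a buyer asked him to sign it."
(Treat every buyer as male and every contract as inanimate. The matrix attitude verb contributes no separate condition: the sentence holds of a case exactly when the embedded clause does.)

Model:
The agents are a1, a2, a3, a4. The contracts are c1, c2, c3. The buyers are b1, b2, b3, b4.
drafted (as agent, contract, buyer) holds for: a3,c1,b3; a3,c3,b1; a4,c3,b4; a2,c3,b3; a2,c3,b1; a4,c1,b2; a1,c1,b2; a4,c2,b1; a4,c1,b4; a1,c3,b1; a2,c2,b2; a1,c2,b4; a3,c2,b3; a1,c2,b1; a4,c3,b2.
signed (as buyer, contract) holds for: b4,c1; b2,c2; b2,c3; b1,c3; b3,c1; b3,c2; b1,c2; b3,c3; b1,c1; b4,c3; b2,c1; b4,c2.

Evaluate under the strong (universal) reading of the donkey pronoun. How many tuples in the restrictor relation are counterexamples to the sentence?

0

"him" takes "a buyer" as antecedent and "it" takes "a contract"; both are donkey pronouns co-varying with the restrictor.
Strong reading: for every (a,c,b) with drafted(a,c,b), signed(b,c).
Restrictor triples: (a1,c1,b2)→signed(b2,c1) ✓  (a1,c2,b1)→signed(b1,c2) ✓  (a1,c2,b4)→signed(b4,c2) ✓  (a1,c3,b1)→signed(b1,c3) ✓  (a2,c2,b2)→signed(b2,c2) ✓  (a2,c3,b1)→signed(b1,c3) ✓  (a2,c3,b3)→signed(b3,c3) ✓  (a3,c1,b3)→signed(b3,c1) ✓  (a3,c2,b3)→signed(b3,c2) ✓  (a3,c3,b1)→signed(b1,c3) ✓  (a4,c1,b2)→signed(b2,c1) ✓  (a4,c1,b4)→signed(b4,c1) ✓  (a4,c2,b1)→signed(b1,c2) ✓  (a4,c3,b2)→signed(b2,c3) ✓  (a4,c3,b4)→signed(b4,c3) ✓
Counterexamples (restrictor triples failing the scope): 0.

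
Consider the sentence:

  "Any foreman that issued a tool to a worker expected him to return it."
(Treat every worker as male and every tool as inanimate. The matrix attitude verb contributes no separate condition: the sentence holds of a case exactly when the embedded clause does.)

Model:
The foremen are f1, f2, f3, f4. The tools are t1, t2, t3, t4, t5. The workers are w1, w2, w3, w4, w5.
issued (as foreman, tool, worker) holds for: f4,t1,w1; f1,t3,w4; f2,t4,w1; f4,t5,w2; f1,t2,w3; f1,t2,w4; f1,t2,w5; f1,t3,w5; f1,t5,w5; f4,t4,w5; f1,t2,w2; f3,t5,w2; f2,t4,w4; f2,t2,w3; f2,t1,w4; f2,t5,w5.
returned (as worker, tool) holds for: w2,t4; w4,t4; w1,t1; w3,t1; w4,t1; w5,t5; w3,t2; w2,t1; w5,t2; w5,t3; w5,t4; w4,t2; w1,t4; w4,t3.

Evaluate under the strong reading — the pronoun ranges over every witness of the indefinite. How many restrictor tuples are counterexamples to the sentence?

"him" takes "a worker" as antecedent and "it" takes "a tool"; both are donkey pronouns co-varying with the restrictor.
Strong reading: for every (f,t,w) with issued(f,t,w), returned(w,t).
Restrictor triples: (f1,t2,w2)→returned(w2,t2) ✗  (f1,t2,w3)→returned(w3,t2) ✓  (f1,t2,w4)→returned(w4,t2) ✓  (f1,t2,w5)→returned(w5,t2) ✓  (f1,t3,w4)→returned(w4,t3) ✓  (f1,t3,w5)→returned(w5,t3) ✓  (f1,t5,w5)→returned(w5,t5) ✓  (f2,t1,w4)→returned(w4,t1) ✓  (f2,t2,w3)→returned(w3,t2) ✓  (f2,t4,w1)→returned(w1,t4) ✓  (f2,t4,w4)→returned(w4,t4) ✓  (f2,t5,w5)→returned(w5,t5) ✓  (f3,t5,w2)→returned(w2,t5) ✗  (f4,t1,w1)→returned(w1,t1) ✓  (f4,t4,w5)→returned(w5,t4) ✓  (f4,t5,w2)→returned(w2,t5) ✗
Counterexamples (restrictor triples failing the scope): 3.

3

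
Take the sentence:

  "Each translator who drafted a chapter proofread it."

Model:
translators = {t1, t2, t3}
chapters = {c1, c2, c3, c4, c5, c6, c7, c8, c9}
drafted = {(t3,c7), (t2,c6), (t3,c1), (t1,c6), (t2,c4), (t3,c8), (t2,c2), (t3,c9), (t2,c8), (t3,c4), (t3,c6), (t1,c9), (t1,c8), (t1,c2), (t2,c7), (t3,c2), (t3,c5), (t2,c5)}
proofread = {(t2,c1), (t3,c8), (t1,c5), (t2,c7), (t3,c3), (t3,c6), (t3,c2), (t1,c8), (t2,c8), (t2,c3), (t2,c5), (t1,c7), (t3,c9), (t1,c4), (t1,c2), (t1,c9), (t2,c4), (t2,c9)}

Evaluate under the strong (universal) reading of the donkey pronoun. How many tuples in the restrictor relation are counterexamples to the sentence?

"it" takes "a chapter" as antecedent — a donkey pronoun bound across the clause boundary.
Strong reading: for every (t,c) with drafted(t,c), proofread(t,c).
Restrictor pairs: (t1,c2) ✓  (t1,c6) ✗  (t1,c8) ✓  (t1,c9) ✓  (t2,c2) ✗  (t2,c4) ✓  (t2,c5) ✓  (t2,c6) ✗  (t2,c7) ✓  (t2,c8) ✓  (t3,c1) ✗  (t3,c2) ✓  (t3,c4) ✗  (t3,c5) ✗  (t3,c6) ✓  (t3,c7) ✗  (t3,c8) ✓  (t3,c9) ✓
Counterexamples (restrictor pairs failing the scope): 7.

7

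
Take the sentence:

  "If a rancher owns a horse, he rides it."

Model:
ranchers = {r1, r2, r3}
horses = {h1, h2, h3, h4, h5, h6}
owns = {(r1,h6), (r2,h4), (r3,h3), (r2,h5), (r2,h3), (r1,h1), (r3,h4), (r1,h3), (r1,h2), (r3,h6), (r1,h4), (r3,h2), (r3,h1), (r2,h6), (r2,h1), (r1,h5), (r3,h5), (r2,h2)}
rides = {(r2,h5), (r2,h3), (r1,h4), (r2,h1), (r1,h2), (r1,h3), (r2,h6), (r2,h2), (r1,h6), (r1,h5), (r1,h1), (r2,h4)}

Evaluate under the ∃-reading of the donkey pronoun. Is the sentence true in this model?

"it" takes "a horse" as antecedent — a donkey pronoun bound across the clause boundary.
Weak reading: every rancher r with some owns-horse has at least one owns-horse h such that rides(r,h).
Per rancher: r1:✓  r2:✓  r3:✗
r3 has no witness among its owns-horses.

False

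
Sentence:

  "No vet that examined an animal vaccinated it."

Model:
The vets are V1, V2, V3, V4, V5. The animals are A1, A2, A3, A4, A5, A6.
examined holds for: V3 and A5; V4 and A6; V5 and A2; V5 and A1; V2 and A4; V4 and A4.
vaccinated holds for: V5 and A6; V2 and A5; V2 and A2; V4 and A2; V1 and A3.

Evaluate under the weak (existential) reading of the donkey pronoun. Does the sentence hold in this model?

"it" takes "an animal" as antecedent — a donkey pronoun bound across the clause boundary.
Truth condition: for no (v,a) with examined(v,a) does vaccinated(v,a) hold.
Restrictor pairs — does the scope hold? (V2,A4):fails  (V3,A5):fails  (V4,A4):fails  (V4,A6):fails  (V5,A1):fails  (V5,A2):fails
Scope holds for no restrictor pair, so the sentence is true.

True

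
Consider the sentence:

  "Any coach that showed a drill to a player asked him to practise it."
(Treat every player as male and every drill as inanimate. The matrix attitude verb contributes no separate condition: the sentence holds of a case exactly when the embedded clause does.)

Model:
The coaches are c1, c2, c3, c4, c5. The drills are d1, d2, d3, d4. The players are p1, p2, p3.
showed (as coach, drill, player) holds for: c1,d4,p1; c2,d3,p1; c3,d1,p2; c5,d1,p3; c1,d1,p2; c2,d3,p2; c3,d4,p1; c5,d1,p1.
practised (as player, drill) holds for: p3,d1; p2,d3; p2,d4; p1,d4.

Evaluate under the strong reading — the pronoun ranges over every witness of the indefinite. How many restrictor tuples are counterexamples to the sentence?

4

"him" takes "a player" as antecedent and "it" takes "a drill"; both are donkey pronouns co-varying with the restrictor.
Strong reading: for every (c,d,p) with showed(c,d,p), practised(p,d).
Restrictor triples: (c1,d1,p2)→practised(p2,d1) ✗  (c1,d4,p1)→practised(p1,d4) ✓  (c2,d3,p1)→practised(p1,d3) ✗  (c2,d3,p2)→practised(p2,d3) ✓  (c3,d1,p2)→practised(p2,d1) ✗  (c3,d4,p1)→practised(p1,d4) ✓  (c5,d1,p1)→practised(p1,d1) ✗  (c5,d1,p3)→practised(p3,d1) ✓
Counterexamples (restrictor triples failing the scope): 4.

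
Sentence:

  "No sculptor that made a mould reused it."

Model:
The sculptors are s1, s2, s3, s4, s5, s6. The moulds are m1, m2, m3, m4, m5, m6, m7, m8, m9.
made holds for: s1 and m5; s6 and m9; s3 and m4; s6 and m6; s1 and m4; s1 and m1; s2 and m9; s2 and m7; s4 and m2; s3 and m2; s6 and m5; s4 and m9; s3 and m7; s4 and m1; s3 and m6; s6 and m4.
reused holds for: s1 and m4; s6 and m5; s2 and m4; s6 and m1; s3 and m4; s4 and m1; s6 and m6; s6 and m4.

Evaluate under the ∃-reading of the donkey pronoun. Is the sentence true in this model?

False

"it" takes "a mould" as antecedent — a donkey pronoun bound across the clause boundary.
Truth condition: for no (s,m) with made(s,m) does reused(s,m) hold.
Restrictor pairs — does the scope hold? (s1,m1):fails  (s1,m4):holds  (s1,m5):fails  (s2,m7):fails  (s2,m9):fails  (s3,m2):fails  (s3,m4):holds  (s3,m6):fails  (s3,m7):fails  (s4,m1):holds  (s4,m2):fails  (s4,m9):fails  (s6,m4):holds  (s6,m5):holds  (s6,m6):holds  (s6,m9):fails
Scope holds for 6 pair(s), so the sentence is false.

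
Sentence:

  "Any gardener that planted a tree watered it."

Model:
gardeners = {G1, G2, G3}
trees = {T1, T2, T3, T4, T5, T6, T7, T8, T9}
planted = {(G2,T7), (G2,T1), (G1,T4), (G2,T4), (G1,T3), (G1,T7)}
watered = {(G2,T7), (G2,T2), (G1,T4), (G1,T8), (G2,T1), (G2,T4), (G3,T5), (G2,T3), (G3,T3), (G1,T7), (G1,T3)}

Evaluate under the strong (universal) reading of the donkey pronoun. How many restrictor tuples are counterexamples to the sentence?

"it" takes "a tree" as antecedent — a donkey pronoun bound across the clause boundary.
Strong reading: for every (g,t) with planted(g,t), watered(g,t).
Restrictor pairs: (G1,T3) ✓  (G1,T4) ✓  (G1,T7) ✓  (G2,T1) ✓  (G2,T4) ✓  (G2,T7) ✓
Counterexamples (restrictor pairs failing the scope): 0.

0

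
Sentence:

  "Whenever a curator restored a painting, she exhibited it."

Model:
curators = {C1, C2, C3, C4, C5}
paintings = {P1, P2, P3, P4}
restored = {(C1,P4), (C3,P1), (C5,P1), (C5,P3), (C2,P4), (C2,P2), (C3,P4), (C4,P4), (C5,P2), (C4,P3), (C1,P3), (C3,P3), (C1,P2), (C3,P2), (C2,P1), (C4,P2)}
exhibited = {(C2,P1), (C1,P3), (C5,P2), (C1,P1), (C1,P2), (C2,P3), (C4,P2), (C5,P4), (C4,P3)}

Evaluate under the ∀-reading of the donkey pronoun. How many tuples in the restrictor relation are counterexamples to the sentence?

"it" takes "a painting" as antecedent — a donkey pronoun bound across the clause boundary.
Strong reading: for every (c,p) with restored(c,p), exhibited(c,p).
Restrictor pairs: (C1,P2) ✓  (C1,P3) ✓  (C1,P4) ✗  (C2,P1) ✓  (C2,P2) ✗  (C2,P4) ✗  (C3,P1) ✗  (C3,P2) ✗  (C3,P3) ✗  (C3,P4) ✗  (C4,P2) ✓  (C4,P3) ✓  (C4,P4) ✗  (C5,P1) ✗  (C5,P2) ✓  (C5,P3) ✗
Counterexamples (restrictor pairs failing the scope): 10.

10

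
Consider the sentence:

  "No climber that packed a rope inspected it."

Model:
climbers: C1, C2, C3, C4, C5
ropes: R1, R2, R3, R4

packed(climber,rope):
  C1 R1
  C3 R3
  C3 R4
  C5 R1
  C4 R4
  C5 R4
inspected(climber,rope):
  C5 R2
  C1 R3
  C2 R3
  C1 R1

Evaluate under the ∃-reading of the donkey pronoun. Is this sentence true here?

"it" takes "a rope" as antecedent — a donkey pronoun bound across the clause boundary.
Truth condition: for no (c,r) with packed(c,r) does inspected(c,r) hold.
Restrictor pairs — does the scope hold? (C1,R1):holds  (C3,R3):fails  (C3,R4):fails  (C4,R4):fails  (C5,R1):fails  (C5,R4):fails
Scope holds for 1 pair(s), so the sentence is false.

False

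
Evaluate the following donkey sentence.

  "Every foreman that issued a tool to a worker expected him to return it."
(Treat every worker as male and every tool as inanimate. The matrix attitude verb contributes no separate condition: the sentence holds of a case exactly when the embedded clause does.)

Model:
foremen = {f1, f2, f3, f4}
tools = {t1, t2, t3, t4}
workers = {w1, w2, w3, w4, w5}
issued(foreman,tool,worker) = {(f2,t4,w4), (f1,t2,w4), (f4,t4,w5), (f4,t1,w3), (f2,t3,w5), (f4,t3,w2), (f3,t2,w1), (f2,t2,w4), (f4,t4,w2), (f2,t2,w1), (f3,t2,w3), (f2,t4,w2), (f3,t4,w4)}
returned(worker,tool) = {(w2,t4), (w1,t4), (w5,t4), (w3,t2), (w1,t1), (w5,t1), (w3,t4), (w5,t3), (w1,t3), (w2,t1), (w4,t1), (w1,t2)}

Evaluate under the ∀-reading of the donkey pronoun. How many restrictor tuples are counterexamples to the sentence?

"him" takes "a worker" as antecedent and "it" takes "a tool"; both are donkey pronouns co-varying with the restrictor.
Strong reading: for every (f,t,w) with issued(f,t,w), returned(w,t).
Restrictor triples: (f1,t2,w4)→returned(w4,t2) ✗  (f2,t2,w1)→returned(w1,t2) ✓  (f2,t2,w4)→returned(w4,t2) ✗  (f2,t3,w5)→returned(w5,t3) ✓  (f2,t4,w2)→returned(w2,t4) ✓  (f2,t4,w4)→returned(w4,t4) ✗  (f3,t2,w1)→returned(w1,t2) ✓  (f3,t2,w3)→returned(w3,t2) ✓  (f3,t4,w4)→returned(w4,t4) ✗  (f4,t1,w3)→returned(w3,t1) ✗  (f4,t3,w2)→returned(w2,t3) ✗  (f4,t4,w2)→returned(w2,t4) ✓  (f4,t4,w5)→returned(w5,t4) ✓
Counterexamples (restrictor triples failing the scope): 6.

6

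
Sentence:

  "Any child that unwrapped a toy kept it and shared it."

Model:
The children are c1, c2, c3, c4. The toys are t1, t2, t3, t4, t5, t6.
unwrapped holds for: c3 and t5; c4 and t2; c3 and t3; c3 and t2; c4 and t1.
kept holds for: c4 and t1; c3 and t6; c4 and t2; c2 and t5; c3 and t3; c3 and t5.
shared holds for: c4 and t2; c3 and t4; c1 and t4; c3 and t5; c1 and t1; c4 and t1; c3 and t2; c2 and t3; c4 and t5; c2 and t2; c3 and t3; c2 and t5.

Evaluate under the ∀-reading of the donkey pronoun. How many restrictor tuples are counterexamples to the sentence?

1

"it" takes "a toy" as antecedent — a donkey pronoun bound across the clause boundary.
Strong reading: for every (c,t) with unwrapped(c,t), kept(c,t) ∧ shared(c,t).
Restrictor pairs: (c3,t2) ✗  (c3,t3) ✓  (c3,t5) ✓  (c4,t1) ✓  (c4,t2) ✓
Counterexamples (restrictor pairs failing the scope): 1.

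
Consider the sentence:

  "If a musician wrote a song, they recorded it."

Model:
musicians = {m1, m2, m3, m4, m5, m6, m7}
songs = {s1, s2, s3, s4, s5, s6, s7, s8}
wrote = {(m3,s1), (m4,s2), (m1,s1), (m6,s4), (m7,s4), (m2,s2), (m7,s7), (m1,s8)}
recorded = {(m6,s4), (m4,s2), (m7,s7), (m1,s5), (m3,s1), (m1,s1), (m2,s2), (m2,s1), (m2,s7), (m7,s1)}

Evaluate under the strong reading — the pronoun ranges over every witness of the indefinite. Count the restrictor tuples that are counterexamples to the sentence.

2

"it" takes "a song" as antecedent — a donkey pronoun bound across the clause boundary.
Strong reading: for every (m,s) with wrote(m,s), recorded(m,s).
Restrictor pairs: (m1,s1) ✓  (m1,s8) ✗  (m2,s2) ✓  (m3,s1) ✓  (m4,s2) ✓  (m6,s4) ✓  (m7,s4) ✗  (m7,s7) ✓
Counterexamples (restrictor pairs failing the scope): 2.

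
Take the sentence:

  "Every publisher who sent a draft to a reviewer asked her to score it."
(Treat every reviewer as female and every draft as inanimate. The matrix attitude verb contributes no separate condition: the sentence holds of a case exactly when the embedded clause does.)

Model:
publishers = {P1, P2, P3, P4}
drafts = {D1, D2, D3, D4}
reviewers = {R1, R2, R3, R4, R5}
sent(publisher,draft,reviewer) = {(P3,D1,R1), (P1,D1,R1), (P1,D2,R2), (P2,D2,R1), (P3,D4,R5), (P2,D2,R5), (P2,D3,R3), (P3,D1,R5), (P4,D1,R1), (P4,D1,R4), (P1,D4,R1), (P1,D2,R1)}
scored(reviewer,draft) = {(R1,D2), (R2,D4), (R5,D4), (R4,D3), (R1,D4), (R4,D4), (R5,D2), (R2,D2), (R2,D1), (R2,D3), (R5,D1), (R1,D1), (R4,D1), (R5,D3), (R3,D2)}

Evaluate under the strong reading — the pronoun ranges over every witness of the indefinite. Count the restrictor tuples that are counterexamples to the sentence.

"her" takes "a reviewer" as antecedent and "it" takes "a draft"; both are donkey pronouns co-varying with the restrictor.
Strong reading: for every (p,d,r) with sent(p,d,r), scored(r,d).
Restrictor triples: (P1,D1,R1)→scored(R1,D1) ✓  (P1,D2,R1)→scored(R1,D2) ✓  (P1,D2,R2)→scored(R2,D2) ✓  (P1,D4,R1)→scored(R1,D4) ✓  (P2,D2,R1)→scored(R1,D2) ✓  (P2,D2,R5)→scored(R5,D2) ✓  (P2,D3,R3)→scored(R3,D3) ✗  (P3,D1,R1)→scored(R1,D1) ✓  (P3,D1,R5)→scored(R5,D1) ✓  (P3,D4,R5)→scored(R5,D4) ✓  (P4,D1,R1)→scored(R1,D1) ✓  (P4,D1,R4)→scored(R4,D1) ✓
Counterexamples (restrictor triples failing the scope): 1.

1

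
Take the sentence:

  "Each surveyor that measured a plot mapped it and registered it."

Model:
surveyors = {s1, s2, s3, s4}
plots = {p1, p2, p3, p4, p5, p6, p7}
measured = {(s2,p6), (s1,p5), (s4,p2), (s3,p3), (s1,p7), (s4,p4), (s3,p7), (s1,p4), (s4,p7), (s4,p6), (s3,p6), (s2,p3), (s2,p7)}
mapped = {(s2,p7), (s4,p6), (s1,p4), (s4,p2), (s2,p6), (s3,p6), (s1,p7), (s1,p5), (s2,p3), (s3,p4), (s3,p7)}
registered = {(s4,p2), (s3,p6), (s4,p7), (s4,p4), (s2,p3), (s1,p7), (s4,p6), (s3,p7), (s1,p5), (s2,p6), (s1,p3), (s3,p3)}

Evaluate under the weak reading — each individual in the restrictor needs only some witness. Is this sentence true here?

True

"it" takes "a plot" as antecedent — a donkey pronoun bound across the clause boundary.
Weak reading: every surveyor s with some measured-plot has at least one measured-plot p such that mapped(s,p) ∧ registered(s,p).
Per surveyor: s1:✓  s2:✓  s3:✓  s4:✓
Every surveyor in the restrictor has a witness.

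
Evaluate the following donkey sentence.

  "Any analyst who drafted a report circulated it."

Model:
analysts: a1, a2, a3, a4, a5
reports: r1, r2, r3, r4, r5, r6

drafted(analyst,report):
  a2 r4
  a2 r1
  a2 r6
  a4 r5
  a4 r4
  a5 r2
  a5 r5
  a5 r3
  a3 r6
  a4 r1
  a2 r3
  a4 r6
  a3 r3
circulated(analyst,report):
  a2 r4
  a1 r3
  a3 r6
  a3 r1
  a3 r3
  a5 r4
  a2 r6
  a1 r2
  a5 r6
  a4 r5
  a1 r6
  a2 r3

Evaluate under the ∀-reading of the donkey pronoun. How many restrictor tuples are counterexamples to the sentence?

7

"it" takes "a report" as antecedent — a donkey pronoun bound across the clause boundary.
Strong reading: for every (a,r) with drafted(a,r), circulated(a,r).
Restrictor pairs: (a2,r1) ✗  (a2,r3) ✓  (a2,r4) ✓  (a2,r6) ✓  (a3,r3) ✓  (a3,r6) ✓  (a4,r1) ✗  (a4,r4) ✗  (a4,r5) ✓  (a4,r6) ✗  (a5,r2) ✗  (a5,r3) ✗  (a5,r5) ✗
Counterexamples (restrictor pairs failing the scope): 7.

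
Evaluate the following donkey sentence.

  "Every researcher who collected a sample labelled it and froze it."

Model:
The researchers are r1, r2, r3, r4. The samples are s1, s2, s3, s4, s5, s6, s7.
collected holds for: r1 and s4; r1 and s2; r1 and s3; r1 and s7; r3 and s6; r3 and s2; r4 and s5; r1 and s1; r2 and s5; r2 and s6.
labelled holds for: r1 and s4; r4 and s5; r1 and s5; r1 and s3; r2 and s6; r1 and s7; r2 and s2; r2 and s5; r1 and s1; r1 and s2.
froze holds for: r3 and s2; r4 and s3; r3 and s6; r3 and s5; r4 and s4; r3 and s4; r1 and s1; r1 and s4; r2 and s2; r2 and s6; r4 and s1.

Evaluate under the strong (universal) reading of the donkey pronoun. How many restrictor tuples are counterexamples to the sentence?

"it" takes "a sample" as antecedent — a donkey pronoun bound across the clause boundary.
Strong reading: for every (r,s) with collected(r,s), labelled(r,s) ∧ froze(r,s).
Restrictor pairs: (r1,s1) ✓  (r1,s2) ✗  (r1,s3) ✗  (r1,s4) ✓  (r1,s7) ✗  (r2,s5) ✗  (r2,s6) ✓  (r3,s2) ✗  (r3,s6) ✗  (r4,s5) ✗
Counterexamples (restrictor pairs failing the scope): 7.

7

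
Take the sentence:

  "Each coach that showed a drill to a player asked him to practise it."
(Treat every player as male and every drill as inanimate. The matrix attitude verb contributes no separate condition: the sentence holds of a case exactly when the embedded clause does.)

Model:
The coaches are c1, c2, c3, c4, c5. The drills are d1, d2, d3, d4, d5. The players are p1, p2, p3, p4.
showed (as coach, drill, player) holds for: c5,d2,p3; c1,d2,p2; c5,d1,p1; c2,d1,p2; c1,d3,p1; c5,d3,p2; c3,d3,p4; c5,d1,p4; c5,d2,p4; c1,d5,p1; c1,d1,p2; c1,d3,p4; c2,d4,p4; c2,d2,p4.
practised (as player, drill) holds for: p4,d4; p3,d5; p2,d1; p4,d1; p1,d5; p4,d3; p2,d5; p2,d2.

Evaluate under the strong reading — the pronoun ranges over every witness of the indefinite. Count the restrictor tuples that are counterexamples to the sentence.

"him" takes "a player" as antecedent and "it" takes "a drill"; both are donkey pronouns co-varying with the restrictor.
Strong reading: for every (c,d,p) with showed(c,d,p), practised(p,d).
Restrictor triples: (c1,d1,p2)→practised(p2,d1) ✓  (c1,d2,p2)→practised(p2,d2) ✓  (c1,d3,p1)→practised(p1,d3) ✗  (c1,d3,p4)→practised(p4,d3) ✓  (c1,d5,p1)→practised(p1,d5) ✓  (c2,d1,p2)→practised(p2,d1) ✓  (c2,d2,p4)→practised(p4,d2) ✗  (c2,d4,p4)→practised(p4,d4) ✓  (c3,d3,p4)→practised(p4,d3) ✓  (c5,d1,p1)→practised(p1,d1) ✗  (c5,d1,p4)→practised(p4,d1) ✓  (c5,d2,p3)→practised(p3,d2) ✗  (c5,d2,p4)→practised(p4,d2) ✗  (c5,d3,p2)→practised(p2,d3) ✗
Counterexamples (restrictor triples failing the scope): 6.

6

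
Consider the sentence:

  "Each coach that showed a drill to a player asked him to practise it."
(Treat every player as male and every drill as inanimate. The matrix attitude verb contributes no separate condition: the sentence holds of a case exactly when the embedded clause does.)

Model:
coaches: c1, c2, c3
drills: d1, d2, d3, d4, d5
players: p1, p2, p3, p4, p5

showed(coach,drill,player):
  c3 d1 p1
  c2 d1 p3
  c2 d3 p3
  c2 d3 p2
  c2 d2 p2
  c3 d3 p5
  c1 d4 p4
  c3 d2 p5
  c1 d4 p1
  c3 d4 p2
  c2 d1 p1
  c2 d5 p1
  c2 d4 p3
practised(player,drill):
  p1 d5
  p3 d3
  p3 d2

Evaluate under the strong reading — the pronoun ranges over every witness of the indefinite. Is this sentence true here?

False

"him" takes "a player" as antecedent and "it" takes "a drill"; both are donkey pronouns co-varying with the restrictor.
Strong reading: for every (c,d,p) with showed(c,d,p), practised(p,d).
Restrictor triples: (c1,d4,p1)→practised(p1,d4) ✗  (c1,d4,p4)→practised(p4,d4) ✗  (c2,d1,p1)→practised(p1,d1) ✗  (c2,d1,p3)→practised(p3,d1) ✗  (c2,d2,p2)→practised(p2,d2) ✗  (c2,d3,p2)→practised(p2,d3) ✗  (c2,d3,p3)→practised(p3,d3) ✓  (c2,d4,p3)→practised(p3,d4) ✗  (c2,d5,p1)→practised(p1,d5) ✓  (c3,d1,p1)→practised(p1,d1) ✗  (c3,d2,p5)→practised(p5,d2) ✗  (c3,d3,p5)→practised(p5,d3) ✗  (c3,d4,p2)→practised(p2,d4) ✗
Counterexample: (c1,d4,p1) — practised(p1,d4) does not hold.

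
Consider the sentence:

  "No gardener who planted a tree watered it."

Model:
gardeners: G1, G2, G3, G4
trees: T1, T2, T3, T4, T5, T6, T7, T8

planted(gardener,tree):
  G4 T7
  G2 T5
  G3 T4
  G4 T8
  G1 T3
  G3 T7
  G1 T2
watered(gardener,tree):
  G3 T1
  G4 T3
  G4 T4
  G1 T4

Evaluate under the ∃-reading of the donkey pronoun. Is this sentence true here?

True

"it" takes "a tree" as antecedent — a donkey pronoun bound across the clause boundary.
Truth condition: for no (g,t) with planted(g,t) does watered(g,t) hold.
Restrictor pairs — does the scope hold? (G1,T2):fails  (G1,T3):fails  (G2,T5):fails  (G3,T4):fails  (G3,T7):fails  (G4,T7):fails  (G4,T8):fails
Scope holds for no restrictor pair, so the sentence is true.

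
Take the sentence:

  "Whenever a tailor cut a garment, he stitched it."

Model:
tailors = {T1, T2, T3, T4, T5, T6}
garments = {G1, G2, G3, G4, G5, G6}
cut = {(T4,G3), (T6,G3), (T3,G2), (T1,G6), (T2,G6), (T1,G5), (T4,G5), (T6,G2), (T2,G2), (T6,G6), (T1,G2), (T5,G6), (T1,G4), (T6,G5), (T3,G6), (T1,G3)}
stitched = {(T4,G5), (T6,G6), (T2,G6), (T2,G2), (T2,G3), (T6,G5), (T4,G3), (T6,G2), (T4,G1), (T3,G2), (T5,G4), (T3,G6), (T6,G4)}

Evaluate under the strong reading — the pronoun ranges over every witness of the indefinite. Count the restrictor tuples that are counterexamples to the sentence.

7

"it" takes "a garment" as antecedent — a donkey pronoun bound across the clause boundary.
Strong reading: for every (t,g) with cut(t,g), stitched(t,g).
Restrictor pairs: (T1,G2) ✗  (T1,G3) ✗  (T1,G4) ✗  (T1,G5) ✗  (T1,G6) ✗  (T2,G2) ✓  (T2,G6) ✓  (T3,G2) ✓  (T3,G6) ✓  (T4,G3) ✓  (T4,G5) ✓  (T5,G6) ✗  (T6,G2) ✓  (T6,G3) ✗  (T6,G5) ✓  (T6,G6) ✓
Counterexamples (restrictor pairs failing the scope): 7.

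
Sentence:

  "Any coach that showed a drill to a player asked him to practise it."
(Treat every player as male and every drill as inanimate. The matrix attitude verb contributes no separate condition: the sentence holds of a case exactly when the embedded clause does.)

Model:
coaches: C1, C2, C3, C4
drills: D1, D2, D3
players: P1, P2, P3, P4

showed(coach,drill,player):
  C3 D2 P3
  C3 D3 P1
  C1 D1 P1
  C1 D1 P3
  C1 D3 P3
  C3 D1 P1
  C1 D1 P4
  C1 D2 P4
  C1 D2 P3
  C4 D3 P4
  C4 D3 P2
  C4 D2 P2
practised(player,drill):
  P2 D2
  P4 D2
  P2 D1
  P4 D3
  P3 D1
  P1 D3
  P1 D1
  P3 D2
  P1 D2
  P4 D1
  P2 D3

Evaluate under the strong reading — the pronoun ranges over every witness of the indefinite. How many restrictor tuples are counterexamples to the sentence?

"him" takes "a player" as antecedent and "it" takes "a drill"; both are donkey pronouns co-varying with the restrictor.
Strong reading: for every (c,d,p) with showed(c,d,p), practised(p,d).
Restrictor triples: (C1,D1,P1)→practised(P1,D1) ✓  (C1,D1,P3)→practised(P3,D1) ✓  (C1,D1,P4)→practised(P4,D1) ✓  (C1,D2,P3)→practised(P3,D2) ✓  (C1,D2,P4)→practised(P4,D2) ✓  (C1,D3,P3)→practised(P3,D3) ✗  (C3,D1,P1)→practised(P1,D1) ✓  (C3,D2,P3)→practised(P3,D2) ✓  (C3,D3,P1)→practised(P1,D3) ✓  (C4,D2,P2)→practised(P2,D2) ✓  (C4,D3,P2)→practised(P2,D3) ✓  (C4,D3,P4)→practised(P4,D3) ✓
Counterexamples (restrictor triples failing the scope): 1.

1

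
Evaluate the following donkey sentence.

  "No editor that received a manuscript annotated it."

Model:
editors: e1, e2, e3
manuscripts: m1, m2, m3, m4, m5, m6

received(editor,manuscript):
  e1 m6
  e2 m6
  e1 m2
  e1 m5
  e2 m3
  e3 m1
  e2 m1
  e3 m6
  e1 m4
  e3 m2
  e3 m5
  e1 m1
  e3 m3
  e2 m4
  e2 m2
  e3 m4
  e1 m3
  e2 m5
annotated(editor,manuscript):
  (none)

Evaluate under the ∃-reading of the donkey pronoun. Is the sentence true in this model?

"it" takes "a manuscript" as antecedent — a donkey pronoun bound across the clause boundary.
Truth condition: for no (e,m) with received(e,m) does annotated(e,m) hold.
Restrictor pairs — does the scope hold? (e1,m1):fails  (e1,m2):fails  (e1,m3):fails  (e1,m4):fails  (e1,m5):fails  (e1,m6):fails  (e2,m1):fails  (e2,m2):fails  (e2,m3):fails  (e2,m4):fails  (e2,m5):fails  (e2,m6):fails  (e3,m1):fails  (e3,m2):fails  (e3,m3):fails  (e3,m4):fails  (e3,m5):fails  (e3,m6):fails
Scope holds for no restrictor pair, so the sentence is true.

True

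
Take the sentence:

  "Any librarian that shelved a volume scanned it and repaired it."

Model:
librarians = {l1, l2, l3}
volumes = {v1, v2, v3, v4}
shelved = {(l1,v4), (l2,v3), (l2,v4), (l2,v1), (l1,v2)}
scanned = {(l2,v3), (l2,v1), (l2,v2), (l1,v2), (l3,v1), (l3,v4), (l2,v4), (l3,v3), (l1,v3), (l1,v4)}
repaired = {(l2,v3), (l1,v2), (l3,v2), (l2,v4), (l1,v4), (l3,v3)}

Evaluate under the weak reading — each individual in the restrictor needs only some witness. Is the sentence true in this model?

True

"it" takes "a volume" as antecedent — a donkey pronoun bound across the clause boundary.
Weak reading: every librarian l with some shelved-volume has at least one shelved-volume v such that scanned(l,v) ∧ repaired(l,v).
Per librarian: l1:✓  l2:✓
Every librarian in the restrictor has a witness.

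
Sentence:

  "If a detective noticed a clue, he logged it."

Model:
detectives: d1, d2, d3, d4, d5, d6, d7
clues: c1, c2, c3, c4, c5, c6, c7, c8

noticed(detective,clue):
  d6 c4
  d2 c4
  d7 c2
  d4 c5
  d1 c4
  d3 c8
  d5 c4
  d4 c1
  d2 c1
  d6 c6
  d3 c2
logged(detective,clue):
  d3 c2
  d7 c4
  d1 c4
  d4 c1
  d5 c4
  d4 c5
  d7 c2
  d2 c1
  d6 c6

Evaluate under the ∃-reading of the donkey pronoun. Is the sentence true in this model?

True

"it" takes "a clue" as antecedent — a donkey pronoun bound across the clause boundary.
Weak reading: every detective d with some noticed-clue has at least one noticed-clue c such that logged(d,c).
Per detective: d1:✓  d2:✓  d3:✓  d4:✓  d5:✓  d6:✓  d7:✓
Every detective in the restrictor has a witness.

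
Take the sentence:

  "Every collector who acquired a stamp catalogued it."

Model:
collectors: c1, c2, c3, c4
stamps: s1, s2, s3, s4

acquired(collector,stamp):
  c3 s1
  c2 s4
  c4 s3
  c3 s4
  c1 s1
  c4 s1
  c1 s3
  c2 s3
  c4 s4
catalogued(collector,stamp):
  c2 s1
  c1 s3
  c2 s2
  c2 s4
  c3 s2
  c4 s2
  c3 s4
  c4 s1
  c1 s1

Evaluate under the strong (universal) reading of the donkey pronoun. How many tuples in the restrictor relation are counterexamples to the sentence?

"it" takes "a stamp" as antecedent — a donkey pronoun bound across the clause boundary.
Strong reading: for every (c,s) with acquired(c,s), catalogued(c,s).
Restrictor pairs: (c1,s1) ✓  (c1,s3) ✓  (c2,s3) ✗  (c2,s4) ✓  (c3,s1) ✗  (c3,s4) ✓  (c4,s1) ✓  (c4,s3) ✗  (c4,s4) ✗
Counterexamples (restrictor pairs failing the scope): 4.

4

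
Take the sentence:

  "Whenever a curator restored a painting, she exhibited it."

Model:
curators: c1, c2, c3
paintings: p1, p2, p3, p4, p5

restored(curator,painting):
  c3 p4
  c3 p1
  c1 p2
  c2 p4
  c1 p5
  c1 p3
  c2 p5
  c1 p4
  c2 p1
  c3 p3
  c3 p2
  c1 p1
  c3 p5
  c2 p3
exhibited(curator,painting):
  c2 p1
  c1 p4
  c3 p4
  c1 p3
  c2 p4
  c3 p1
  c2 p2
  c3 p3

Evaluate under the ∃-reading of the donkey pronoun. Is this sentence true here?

"it" takes "a painting" as antecedent — a donkey pronoun bound across the clause boundary.
Weak reading: every curator c with some restored-painting has at least one restored-painting p such that exhibited(c,p).
Per curator: c1:✓  c2:✓  c3:✓
Every curator in the restrictor has a witness.

True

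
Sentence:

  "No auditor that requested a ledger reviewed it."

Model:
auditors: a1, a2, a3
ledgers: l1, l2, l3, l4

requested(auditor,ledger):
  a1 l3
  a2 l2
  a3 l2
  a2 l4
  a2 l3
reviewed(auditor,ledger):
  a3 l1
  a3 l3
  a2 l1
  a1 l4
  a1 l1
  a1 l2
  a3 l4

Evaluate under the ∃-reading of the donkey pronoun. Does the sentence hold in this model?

True

"it" takes "a ledger" as antecedent — a donkey pronoun bound across the clause boundary.
Truth condition: for no (a,l) with requested(a,l) does reviewed(a,l) hold.
Restrictor pairs — does the scope hold? (a1,l3):fails  (a2,l2):fails  (a2,l3):fails  (a2,l4):fails  (a3,l2):fails
Scope holds for no restrictor pair, so the sentence is true.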